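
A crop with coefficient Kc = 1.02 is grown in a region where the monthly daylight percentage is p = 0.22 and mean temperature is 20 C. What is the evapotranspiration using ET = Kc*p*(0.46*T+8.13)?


ET = Kc * p * (0.46*T + 8.13)
ET = 1.02 * 0.22 * (0.46*20 + 8.13)
ET = 1.02 * 0.22 * 17.3300

3.8889 mm/day


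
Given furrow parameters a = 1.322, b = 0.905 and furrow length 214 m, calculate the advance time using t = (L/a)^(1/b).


t = (L/a)^(1/b)
t = (214/1.322)^(1/0.905)
t = 161.875946^(1/0.905)

276.1121 min


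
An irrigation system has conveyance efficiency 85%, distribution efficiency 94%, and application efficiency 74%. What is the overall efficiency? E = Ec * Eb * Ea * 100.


Ec = 0.85, Eb = 0.94, Ea = 0.74
E = 0.85 * 0.94 * 0.74 * 100 = 59.1260%

59.1260 %


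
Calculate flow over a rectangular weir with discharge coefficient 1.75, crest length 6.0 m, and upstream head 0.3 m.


Q = C * L * H^(3/2) = 1.75 * 6.0 * 0.3^1.5 = 1.75 * 6.0 * 0.164317

1.7253 m^3/s


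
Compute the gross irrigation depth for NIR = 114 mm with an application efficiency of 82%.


Ea = 82% = 0.82
GID = NIR / Ea = 114 / 0.82 = 139.0244 mm

139.0244 mm


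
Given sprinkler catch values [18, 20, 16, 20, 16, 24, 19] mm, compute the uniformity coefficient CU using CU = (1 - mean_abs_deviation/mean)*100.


mean = 19.000000 mm
MAD = 2.000000 mm
CU = (1 - 2.000000/19.000000)*100

89.4737 %


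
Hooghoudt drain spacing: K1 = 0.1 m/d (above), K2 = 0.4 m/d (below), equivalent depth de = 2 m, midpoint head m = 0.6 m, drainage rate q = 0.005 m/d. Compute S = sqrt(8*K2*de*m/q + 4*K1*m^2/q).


S^2 = 8*K2*de*m/q + 4*K1*m^2/q
S^2 = 8*0.4*2*0.6/0.005 + 4*0.1*0.6^2/0.005
S = sqrt(796.8000)

28.2276 m


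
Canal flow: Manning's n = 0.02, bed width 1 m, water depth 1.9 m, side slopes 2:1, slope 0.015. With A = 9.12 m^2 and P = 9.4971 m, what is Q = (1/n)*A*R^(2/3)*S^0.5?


R = A/P = 9.12/9.4971 = 0.960293
Q = (1/0.02) * 9.12 * 0.960293^(2/3) * 0.015^0.5

54.3600 m^3/s


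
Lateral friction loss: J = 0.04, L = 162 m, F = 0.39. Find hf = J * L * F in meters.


hf = J * L * F = 0.04 * 162 * 0.39 = 2.5272 m

2.5272 m


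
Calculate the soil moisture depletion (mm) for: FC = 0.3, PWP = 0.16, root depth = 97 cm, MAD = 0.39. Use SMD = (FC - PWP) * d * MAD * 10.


SMD = (FC - PWP) * d * MAD * 10
SMD = (0.3 - 0.16) * 97 * 0.39 * 10
SMD = 0.1400 * 97 * 0.39 * 10

52.9620 mm


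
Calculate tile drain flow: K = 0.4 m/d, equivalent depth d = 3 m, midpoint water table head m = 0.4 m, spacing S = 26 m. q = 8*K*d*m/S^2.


q = 8*K*d*m/S^2
q = 8*0.4*3*0.4/26^2
q = 3.8400 / 676

0.0057 m/d


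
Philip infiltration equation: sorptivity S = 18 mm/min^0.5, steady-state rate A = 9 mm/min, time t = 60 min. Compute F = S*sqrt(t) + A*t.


F = S*sqrt(t) + A*t
F = 18*sqrt(60) + 9*60
F = 18*7.745967 + 540

679.4274 mm


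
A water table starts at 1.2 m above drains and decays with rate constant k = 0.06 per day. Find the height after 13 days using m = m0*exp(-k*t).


m = m0 * exp(-k*t)
m = 1.2 * exp(-0.06 * 13)
m = 1.2 * exp(-0.7800)

0.5501 m


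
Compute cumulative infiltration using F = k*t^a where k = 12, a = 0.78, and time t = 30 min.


F = k * t^a = 12 * 30^0.78
F = 12 * 14.195627

170.3475 mm


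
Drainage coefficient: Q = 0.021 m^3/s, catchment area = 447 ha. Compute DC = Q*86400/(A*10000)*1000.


DC = Q * 86400 / (A * 10000) * 1000
DC = 0.021 * 86400 / (447 * 10000) * 1000
DC = 1814400.0000 / 4470000

0.4059 mm/day


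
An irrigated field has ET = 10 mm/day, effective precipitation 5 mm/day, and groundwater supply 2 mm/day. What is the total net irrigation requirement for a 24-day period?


Daily deficit = ET - Pe - GW = 10 - 5 - 2 = 3 mm/day
NIR = 3 * 24 = 72 mm

72.0000 mm


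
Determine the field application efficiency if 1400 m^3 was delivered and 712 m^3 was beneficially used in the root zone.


Ea = V_root / V_field * 100 = 712 / 1400 * 100 = 50.8571%

50.8571 %


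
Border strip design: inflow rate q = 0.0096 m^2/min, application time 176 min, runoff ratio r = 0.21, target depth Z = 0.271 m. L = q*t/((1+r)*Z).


L = q*t/((1+r)*Z)
L = 0.0096*176/((1+0.21)*0.271)
L = 1.6896/0.32791

5.1526 m


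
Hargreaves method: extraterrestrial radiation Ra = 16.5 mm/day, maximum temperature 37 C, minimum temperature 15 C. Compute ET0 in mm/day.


Tmean = (Tmax + Tmin)/2 = (37 + 15)/2 = 26.0
ET0 = 0.0023 * 16.5 * (26.0 + 17.8) * sqrt(37 - 15)
ET0 = 0.0023 * 16.5 * 43.8 * 4.690416

7.7965 mm/day


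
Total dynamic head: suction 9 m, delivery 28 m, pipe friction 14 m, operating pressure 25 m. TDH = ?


TDH = Hs + Hd + hf + Hp = 9 + 28 + 14 + 25 = 76

76 m


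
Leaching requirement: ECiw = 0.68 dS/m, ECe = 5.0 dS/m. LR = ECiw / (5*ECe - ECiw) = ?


LR = ECiw / (5*ECe - ECiw)
LR = 0.68 / (5*5.0 - 0.68)
LR = 0.68 / 24.3200

0.0280


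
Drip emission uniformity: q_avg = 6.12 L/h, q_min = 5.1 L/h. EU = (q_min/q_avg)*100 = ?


EU = (q_min/q_avg)*100 = (5.1/6.12)*100 = 83.3333%

83.3333 %


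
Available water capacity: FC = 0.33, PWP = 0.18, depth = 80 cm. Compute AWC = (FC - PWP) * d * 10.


AWC = (FC - PWP) * d * 10
AWC = (0.33 - 0.18) * 80 * 10
AWC = 0.1500 * 80 * 10

120.0000 mm


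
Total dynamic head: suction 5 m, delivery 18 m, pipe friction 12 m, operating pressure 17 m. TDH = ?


TDH = Hs + Hd + hf + Hp = 5 + 18 + 12 + 17 = 52

52 m


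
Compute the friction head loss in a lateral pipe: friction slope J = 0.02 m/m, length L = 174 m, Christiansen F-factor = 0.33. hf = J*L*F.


hf = J * L * F = 0.02 * 174 * 0.33 = 1.1484 m

1.1484 m


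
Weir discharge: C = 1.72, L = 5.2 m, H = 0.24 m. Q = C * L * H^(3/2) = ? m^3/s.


Q = C * L * H^(3/2) = 1.72 * 5.2 * 0.24^1.5 = 1.72 * 5.2 * 0.117576

1.0516 m^3/s


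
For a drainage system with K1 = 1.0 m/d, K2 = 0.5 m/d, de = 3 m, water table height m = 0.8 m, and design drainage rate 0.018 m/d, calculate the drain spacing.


S^2 = 8*K2*de*m/q + 4*K1*m^2/q
S^2 = 8*0.5*3*0.8/0.018 + 4*1.0*0.8^2/0.018
S = sqrt(675.5556)

25.9915 m


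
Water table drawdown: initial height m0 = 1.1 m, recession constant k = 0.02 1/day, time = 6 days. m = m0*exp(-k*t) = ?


m = m0 * exp(-k*t)
m = 1.1 * exp(-0.02 * 6)
m = 1.1 * exp(-0.1200)

0.9756 m


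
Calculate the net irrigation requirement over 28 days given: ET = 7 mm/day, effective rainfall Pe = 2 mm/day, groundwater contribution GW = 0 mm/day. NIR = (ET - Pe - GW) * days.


Daily deficit = ET - Pe - GW = 7 - 2 - 0 = 5 mm/day
NIR = 5 * 28 = 140 mm

140.0000 mm


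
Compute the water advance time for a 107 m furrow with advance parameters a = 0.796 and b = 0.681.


t = (L/a)^(1/b)
t = (107/0.796)^(1/0.681)
t = 134.422111^(1/0.681)

1335.0811 min


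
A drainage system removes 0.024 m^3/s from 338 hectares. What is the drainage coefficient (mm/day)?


DC = Q * 86400 / (A * 10000) * 1000
DC = 0.024 * 86400 / (338 * 10000) * 1000
DC = 2073600.0000 / 3380000

0.6135 mm/day


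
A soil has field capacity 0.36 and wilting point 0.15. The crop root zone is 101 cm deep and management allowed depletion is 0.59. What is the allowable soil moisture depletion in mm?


SMD = (FC - PWP) * d * MAD * 10
SMD = (0.36 - 0.15) * 101 * 0.59 * 10
SMD = 0.2100 * 101 * 0.59 * 10

125.1390 mm


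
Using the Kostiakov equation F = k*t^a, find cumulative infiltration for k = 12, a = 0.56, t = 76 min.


F = k * t^a = 12 * 76^0.56
F = 12 * 11.304611

135.6553 mm


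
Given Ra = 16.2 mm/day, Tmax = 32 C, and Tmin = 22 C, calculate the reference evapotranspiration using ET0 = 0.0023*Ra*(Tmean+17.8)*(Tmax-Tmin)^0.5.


Tmean = (Tmax + Tmin)/2 = (32 + 22)/2 = 27.0
ET0 = 0.0023 * 16.2 * (27.0 + 17.8) * sqrt(32 - 22)
ET0 = 0.0023 * 16.2 * 44.8 * 3.162278

5.2786 mm/day


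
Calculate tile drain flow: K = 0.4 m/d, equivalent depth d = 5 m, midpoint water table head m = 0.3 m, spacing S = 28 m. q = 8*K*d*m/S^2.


q = 8*K*d*m/S^2
q = 8*0.4*5*0.3/28^2
q = 4.8000 / 784

0.0061 m/d


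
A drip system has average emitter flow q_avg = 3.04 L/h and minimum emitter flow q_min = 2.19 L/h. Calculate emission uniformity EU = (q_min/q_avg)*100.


EU = (q_min/q_avg)*100 = (2.19/3.04)*100 = 72.0395%

72.0395 %


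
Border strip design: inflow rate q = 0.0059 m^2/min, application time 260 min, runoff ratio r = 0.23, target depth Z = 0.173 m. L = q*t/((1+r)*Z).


L = q*t/((1+r)*Z)
L = 0.0059*260/((1+0.23)*0.173)
L = 1.534/0.21279

7.2090 m


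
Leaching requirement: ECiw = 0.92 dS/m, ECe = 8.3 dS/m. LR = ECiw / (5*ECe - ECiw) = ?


LR = ECiw / (5*ECe - ECiw)
LR = 0.92 / (5*8.3 - 0.92)
LR = 0.92 / 40.5800

0.0227


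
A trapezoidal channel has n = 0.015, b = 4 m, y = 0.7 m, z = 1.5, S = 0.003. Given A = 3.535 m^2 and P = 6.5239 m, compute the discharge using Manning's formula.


R = A/P = 3.535/6.5239 = 0.541854
Q = (1/0.015) * 3.535 * 0.541854^(2/3) * 0.003^0.5

8.5792 m^3/s


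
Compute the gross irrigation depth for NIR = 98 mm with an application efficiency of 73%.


Ea = 73% = 0.73
GID = NIR / Ea = 98 / 0.73 = 134.2466 mm

134.2466 mm


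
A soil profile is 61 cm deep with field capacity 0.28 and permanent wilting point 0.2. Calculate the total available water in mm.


AWC = (FC - PWP) * d * 10
AWC = (0.28 - 0.2) * 61 * 10
AWC = 0.0800 * 61 * 10

48.8000 mm


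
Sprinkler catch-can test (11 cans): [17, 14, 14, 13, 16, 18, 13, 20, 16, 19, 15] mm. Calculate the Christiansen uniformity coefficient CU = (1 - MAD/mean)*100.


mean = 15.909091 mm
MAD = 1.917355 mm
CU = (1 - 1.917355/15.909091)*100

87.9481 %


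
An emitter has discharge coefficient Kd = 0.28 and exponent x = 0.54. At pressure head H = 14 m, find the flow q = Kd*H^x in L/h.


q = Kd * H^x = 0.28 * 14^0.54 = 0.28 * 4.158236

1.1643 L/h


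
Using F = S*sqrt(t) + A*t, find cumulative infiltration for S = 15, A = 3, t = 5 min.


F = S*sqrt(t) + A*t
F = 15*sqrt(5) + 3*5
F = 15*2.236068 + 15

48.5410 mm


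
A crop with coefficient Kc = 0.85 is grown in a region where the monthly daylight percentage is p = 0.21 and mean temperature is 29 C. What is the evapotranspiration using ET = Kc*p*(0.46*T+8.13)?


ET = Kc * p * (0.46*T + 8.13)
ET = 0.85 * 0.21 * (0.46*29 + 8.13)
ET = 0.85 * 0.21 * 21.4700

3.8324 mm/day


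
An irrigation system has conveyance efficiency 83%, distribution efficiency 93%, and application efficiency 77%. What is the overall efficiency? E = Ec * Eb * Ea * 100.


Ec = 0.83, Eb = 0.93, Ea = 0.77
E = 0.83 * 0.93 * 0.77 * 100 = 59.4363%

59.4363 %


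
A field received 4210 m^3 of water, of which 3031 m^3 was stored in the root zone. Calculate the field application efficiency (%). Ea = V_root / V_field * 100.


Ea = V_root / V_field * 100 = 3031 / 4210 * 100 = 71.9952%

71.9952 %


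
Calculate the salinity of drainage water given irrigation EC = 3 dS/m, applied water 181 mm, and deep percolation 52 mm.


EC_dw = EC_iw * D_iw / D_dw
EC_dw = 3 * 181 / 52
EC_dw = 543 / 52

10.4423 dS/m


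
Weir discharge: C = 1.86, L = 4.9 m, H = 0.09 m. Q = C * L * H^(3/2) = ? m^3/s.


Q = C * L * H^(3/2) = 1.86 * 4.9 * 0.09^1.5 = 1.86 * 4.9 * 0.027000

0.2461 m^3/s


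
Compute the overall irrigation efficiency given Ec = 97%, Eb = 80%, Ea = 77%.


Ec = 0.97, Eb = 0.8, Ea = 0.77
E = 0.97 * 0.8 * 0.77 * 100 = 59.7520%

59.7520 %


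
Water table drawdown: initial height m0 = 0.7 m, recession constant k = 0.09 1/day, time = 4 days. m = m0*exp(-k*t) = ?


m = m0 * exp(-k*t)
m = 0.7 * exp(-0.09 * 4)
m = 0.7 * exp(-0.3600)

0.4884 m


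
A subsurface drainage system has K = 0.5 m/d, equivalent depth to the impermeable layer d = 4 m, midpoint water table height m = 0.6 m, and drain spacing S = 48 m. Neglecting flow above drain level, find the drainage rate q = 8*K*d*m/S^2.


q = 8*K*d*m/S^2
q = 8*0.5*4*0.6/48^2
q = 9.6000 / 2304

0.0042 m/d


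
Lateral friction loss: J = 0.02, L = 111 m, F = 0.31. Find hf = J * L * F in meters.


hf = J * L * F = 0.02 * 111 * 0.31 = 0.6882 m

0.6882 m


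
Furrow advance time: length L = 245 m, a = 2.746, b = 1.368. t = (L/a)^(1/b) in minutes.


t = (L/a)^(1/b)
t = (245/2.746)^(1/1.368)
t = 89.220685^(1/1.368)

26.6550 min


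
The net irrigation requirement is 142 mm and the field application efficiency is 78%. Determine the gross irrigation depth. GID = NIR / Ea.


Ea = 78% = 0.78
GID = NIR / Ea = 142 / 0.78 = 182.0513 mm

182.0513 mm


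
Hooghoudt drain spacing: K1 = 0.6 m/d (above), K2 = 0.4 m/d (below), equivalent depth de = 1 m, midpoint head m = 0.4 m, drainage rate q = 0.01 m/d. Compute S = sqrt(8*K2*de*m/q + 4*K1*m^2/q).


S^2 = 8*K2*de*m/q + 4*K1*m^2/q
S^2 = 8*0.4*1*0.4/0.01 + 4*0.6*0.4^2/0.01
S = sqrt(166.4000)

12.8996 m


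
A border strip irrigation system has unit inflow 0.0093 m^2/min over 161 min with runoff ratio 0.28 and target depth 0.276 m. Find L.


L = q*t/((1+r)*Z)
L = 0.0093*161/((1+0.28)*0.276)
L = 1.4973/0.35328

4.2383 m


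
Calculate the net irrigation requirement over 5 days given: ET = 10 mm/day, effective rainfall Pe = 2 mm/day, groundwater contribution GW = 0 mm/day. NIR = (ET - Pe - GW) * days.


Daily deficit = ET - Pe - GW = 10 - 2 - 0 = 8 mm/day
NIR = 8 * 5 = 40 mm

40.0000 mm


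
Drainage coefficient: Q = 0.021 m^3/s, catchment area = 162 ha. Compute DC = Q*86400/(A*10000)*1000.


DC = Q * 86400 / (A * 10000) * 1000
DC = 0.021 * 86400 / (162 * 10000) * 1000
DC = 1814400.0000 / 1620000

1.1200 mm/day


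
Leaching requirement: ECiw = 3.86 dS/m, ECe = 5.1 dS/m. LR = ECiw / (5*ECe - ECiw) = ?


LR = ECiw / (5*ECe - ECiw)
LR = 3.86 / (5*5.1 - 3.86)
LR = 3.86 / 21.6400

0.1784


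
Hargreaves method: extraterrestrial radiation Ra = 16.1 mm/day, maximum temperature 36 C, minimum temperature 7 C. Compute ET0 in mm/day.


Tmean = (Tmax + Tmin)/2 = (36 + 7)/2 = 21.5
ET0 = 0.0023 * 16.1 * (21.5 + 17.8) * sqrt(36 - 7)
ET0 = 0.0023 * 16.1 * 39.3 * 5.385165

7.8369 mm/day


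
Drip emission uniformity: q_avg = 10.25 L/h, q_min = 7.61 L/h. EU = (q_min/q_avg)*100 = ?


EU = (q_min/q_avg)*100 = (7.61/10.25)*100 = 74.2439%

74.2439 %


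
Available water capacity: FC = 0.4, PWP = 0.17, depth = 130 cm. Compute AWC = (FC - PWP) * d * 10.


AWC = (FC - PWP) * d * 10
AWC = (0.4 - 0.17) * 130 * 10
AWC = 0.2300 * 130 * 10

299.0000 mm


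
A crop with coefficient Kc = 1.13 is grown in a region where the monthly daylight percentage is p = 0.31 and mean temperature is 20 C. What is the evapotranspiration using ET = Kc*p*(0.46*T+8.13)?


ET = Kc * p * (0.46*T + 8.13)
ET = 1.13 * 0.31 * (0.46*20 + 8.13)
ET = 1.13 * 0.31 * 17.3300

6.0707 mm/day


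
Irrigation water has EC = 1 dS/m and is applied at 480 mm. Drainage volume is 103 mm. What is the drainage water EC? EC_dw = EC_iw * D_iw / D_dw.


EC_dw = EC_iw * D_iw / D_dw
EC_dw = 1 * 480 / 103
EC_dw = 480 / 103

4.6602 dS/m


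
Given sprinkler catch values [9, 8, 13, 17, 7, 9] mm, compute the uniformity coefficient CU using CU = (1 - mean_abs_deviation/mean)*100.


mean = 10.500000 mm
MAD = 3.000000 mm
CU = (1 - 3.000000/10.500000)*100

71.4286 %


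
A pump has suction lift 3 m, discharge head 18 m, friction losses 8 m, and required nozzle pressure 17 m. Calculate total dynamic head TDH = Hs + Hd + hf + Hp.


TDH = Hs + Hd + hf + Hp = 3 + 18 + 8 + 17 = 46

46 m


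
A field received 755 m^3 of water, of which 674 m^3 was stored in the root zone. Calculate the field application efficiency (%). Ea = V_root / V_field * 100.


Ea = V_root / V_field * 100 = 674 / 755 * 100 = 89.2715%

89.2715 %


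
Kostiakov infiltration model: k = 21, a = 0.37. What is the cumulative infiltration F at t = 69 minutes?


F = k * t^a = 21 * 69^0.37
F = 21 * 4.790426

100.5989 mm


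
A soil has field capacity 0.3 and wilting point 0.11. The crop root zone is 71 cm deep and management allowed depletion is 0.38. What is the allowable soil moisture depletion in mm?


SMD = (FC - PWP) * d * MAD * 10
SMD = (0.3 - 0.11) * 71 * 0.38 * 10
SMD = 0.1900 * 71 * 0.38 * 10

51.2620 mm


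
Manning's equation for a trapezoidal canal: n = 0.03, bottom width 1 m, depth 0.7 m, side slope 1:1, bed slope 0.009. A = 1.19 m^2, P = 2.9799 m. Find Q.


R = A/P = 1.19/2.9799 = 0.399342
Q = (1/0.03) * 1.19 * 0.399342^(2/3) * 0.009^0.5

2.0407 m^3/s


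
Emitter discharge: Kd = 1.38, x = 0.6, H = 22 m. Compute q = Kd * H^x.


q = Kd * H^x = 1.38 * 22^0.6 = 1.38 * 6.389305

8.8172 L/h


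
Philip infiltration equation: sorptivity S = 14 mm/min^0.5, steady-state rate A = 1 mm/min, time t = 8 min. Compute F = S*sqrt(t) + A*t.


F = S*sqrt(t) + A*t
F = 14*sqrt(8) + 1*8
F = 14*2.828427 + 8

47.5980 mm


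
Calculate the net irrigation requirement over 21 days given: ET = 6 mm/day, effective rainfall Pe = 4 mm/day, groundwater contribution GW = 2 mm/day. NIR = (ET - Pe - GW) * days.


Daily deficit = ET - Pe - GW = 6 - 4 - 2 = 0 mm/day
NIR = 0 * 21 = 0 mm

0 mm


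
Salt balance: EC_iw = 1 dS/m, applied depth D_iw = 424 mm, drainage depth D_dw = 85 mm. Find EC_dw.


EC_dw = EC_iw * D_iw / D_dw
EC_dw = 1 * 424 / 85
EC_dw = 424 / 85

4.9882 dS/m


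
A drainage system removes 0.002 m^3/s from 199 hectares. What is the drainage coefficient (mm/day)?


DC = Q * 86400 / (A * 10000) * 1000
DC = 0.002 * 86400 / (199 * 10000) * 1000
DC = 172800.0000 / 1990000

0.0868 mm/day


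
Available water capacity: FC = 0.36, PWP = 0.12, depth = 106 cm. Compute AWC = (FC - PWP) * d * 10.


AWC = (FC - PWP) * d * 10
AWC = (0.36 - 0.12) * 106 * 10
AWC = 0.2400 * 106 * 10

254.4000 mm


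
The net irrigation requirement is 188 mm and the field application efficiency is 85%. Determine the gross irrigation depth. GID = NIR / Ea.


Ea = 85% = 0.85
GID = NIR / Ea = 188 / 0.85 = 221.1765 mm

221.1765 mm


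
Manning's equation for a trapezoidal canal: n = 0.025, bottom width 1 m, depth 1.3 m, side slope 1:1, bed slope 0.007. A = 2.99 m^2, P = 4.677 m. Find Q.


R = A/P = 2.99/4.677 = 0.639299
Q = (1/0.025) * 2.99 * 0.639299^(2/3) * 0.007^0.5

7.4259 m^3/s


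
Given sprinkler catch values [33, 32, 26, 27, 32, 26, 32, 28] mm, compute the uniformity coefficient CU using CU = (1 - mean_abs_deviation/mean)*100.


mean = 29.500000 mm
MAD = 2.750000 mm
CU = (1 - 2.750000/29.500000)*100

90.6780 %


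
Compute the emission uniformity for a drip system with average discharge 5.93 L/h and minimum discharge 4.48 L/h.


EU = (q_min/q_avg)*100 = (4.48/5.93)*100 = 75.5481%

75.5481 %


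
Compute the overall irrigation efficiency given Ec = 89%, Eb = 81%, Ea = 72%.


Ec = 0.89, Eb = 0.81, Ea = 0.72
E = 0.89 * 0.81 * 0.72 * 100 = 51.9048%

51.9048 %


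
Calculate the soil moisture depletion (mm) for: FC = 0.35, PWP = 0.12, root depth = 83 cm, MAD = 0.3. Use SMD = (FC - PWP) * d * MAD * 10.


SMD = (FC - PWP) * d * MAD * 10
SMD = (0.35 - 0.12) * 83 * 0.3 * 10
SMD = 0.2300 * 83 * 0.3 * 10

57.2700 mm


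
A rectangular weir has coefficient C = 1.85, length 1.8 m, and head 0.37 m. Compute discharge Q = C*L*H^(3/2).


Q = C * L * H^(3/2) = 1.85 * 1.8 * 0.37^1.5 = 1.85 * 1.8 * 0.225062

0.7495 m^3/s


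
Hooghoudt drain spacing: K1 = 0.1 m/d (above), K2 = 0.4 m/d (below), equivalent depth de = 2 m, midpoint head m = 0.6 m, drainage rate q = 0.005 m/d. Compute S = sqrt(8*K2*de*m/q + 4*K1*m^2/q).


S^2 = 8*K2*de*m/q + 4*K1*m^2/q
S^2 = 8*0.4*2*0.6/0.005 + 4*0.1*0.6^2/0.005
S = sqrt(796.8000)

28.2276 m


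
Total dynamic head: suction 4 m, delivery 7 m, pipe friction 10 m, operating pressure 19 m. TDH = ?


TDH = Hs + Hd + hf + Hp = 4 + 7 + 10 + 19 = 40

40 m


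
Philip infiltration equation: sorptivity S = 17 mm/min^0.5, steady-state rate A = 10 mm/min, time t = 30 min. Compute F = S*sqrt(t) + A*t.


F = S*sqrt(t) + A*t
F = 17*sqrt(30) + 10*30
F = 17*5.477226 + 300

393.1128 mm


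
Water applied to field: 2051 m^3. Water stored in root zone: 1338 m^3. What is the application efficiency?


Ea = V_root / V_field * 100 = 1338 / 2051 * 100 = 65.2365%

65.2365 %


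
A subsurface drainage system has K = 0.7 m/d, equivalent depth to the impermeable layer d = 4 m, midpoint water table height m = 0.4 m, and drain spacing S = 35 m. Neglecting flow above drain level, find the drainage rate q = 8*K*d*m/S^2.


q = 8*K*d*m/S^2
q = 8*0.7*4*0.4/35^2
q = 8.9600 / 1225

0.0073 m/d


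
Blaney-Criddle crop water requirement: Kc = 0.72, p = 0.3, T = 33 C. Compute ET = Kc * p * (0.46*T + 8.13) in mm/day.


ET = Kc * p * (0.46*T + 8.13)
ET = 0.72 * 0.3 * (0.46*33 + 8.13)
ET = 0.72 * 0.3 * 23.3100

5.0350 mm/day


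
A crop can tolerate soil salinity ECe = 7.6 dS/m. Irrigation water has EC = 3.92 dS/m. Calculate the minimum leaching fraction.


LR = ECiw / (5*ECe - ECiw)
LR = 3.92 / (5*7.6 - 3.92)
LR = 3.92 / 34.0800

0.1150


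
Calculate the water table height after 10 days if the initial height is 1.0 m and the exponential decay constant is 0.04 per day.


m = m0 * exp(-k*t)
m = 1.0 * exp(-0.04 * 10)
m = 1.0 * exp(-0.4000)

0.6703 m


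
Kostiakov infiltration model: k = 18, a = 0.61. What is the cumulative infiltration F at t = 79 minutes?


F = k * t^a = 18 * 79^0.61
F = 18 * 14.373169

258.7170 mm


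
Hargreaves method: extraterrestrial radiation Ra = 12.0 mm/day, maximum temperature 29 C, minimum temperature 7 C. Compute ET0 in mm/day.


Tmean = (Tmax + Tmin)/2 = (29 + 7)/2 = 18.0
ET0 = 0.0023 * 12.0 * (18.0 + 17.8) * sqrt(29 - 7)
ET0 = 0.0023 * 12.0 * 35.8 * 4.690416

4.6345 mm/day


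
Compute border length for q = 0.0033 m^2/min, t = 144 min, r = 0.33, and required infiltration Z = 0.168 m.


L = q*t/((1+r)*Z)
L = 0.0033*144/((1+0.33)*0.168)
L = 0.4752/0.22344

2.1267 m


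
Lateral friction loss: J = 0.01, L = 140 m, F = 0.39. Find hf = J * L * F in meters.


hf = J * L * F = 0.01 * 140 * 0.39 = 0.5460 m

0.5460 m


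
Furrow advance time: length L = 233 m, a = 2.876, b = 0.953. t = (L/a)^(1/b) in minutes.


t = (L/a)^(1/b)
t = (233/2.876)^(1/0.953)
t = 81.015299^(1/0.953)

100.6222 min


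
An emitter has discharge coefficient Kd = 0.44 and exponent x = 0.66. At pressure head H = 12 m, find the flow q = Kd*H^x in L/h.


q = Kd * H^x = 0.44 * 12^0.66 = 0.44 * 5.155367

2.2684 L/h


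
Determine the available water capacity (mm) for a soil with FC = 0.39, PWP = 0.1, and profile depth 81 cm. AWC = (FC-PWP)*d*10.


AWC = (FC - PWP) * d * 10
AWC = (0.39 - 0.1) * 81 * 10
AWC = 0.2900 * 81 * 10

234.9000 mm


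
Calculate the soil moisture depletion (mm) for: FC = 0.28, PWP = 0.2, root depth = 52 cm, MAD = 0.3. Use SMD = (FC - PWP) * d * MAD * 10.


SMD = (FC - PWP) * d * MAD * 10
SMD = (0.28 - 0.2) * 52 * 0.3 * 10
SMD = 0.0800 * 52 * 0.3 * 10

12.4800 mm


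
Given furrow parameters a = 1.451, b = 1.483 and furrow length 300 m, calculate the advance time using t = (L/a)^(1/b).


t = (L/a)^(1/b)
t = (300/1.451)^(1/1.483)
t = 206.753963^(1/1.483)

36.4192 min


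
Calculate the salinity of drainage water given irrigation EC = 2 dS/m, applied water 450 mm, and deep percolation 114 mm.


EC_dw = EC_iw * D_iw / D_dw
EC_dw = 2 * 450 / 114
EC_dw = 900 / 114

7.8947 dS/m


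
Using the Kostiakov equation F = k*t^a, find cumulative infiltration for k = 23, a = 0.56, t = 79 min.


F = k * t^a = 23 * 79^0.56
F = 23 * 11.552372

265.7046 mm


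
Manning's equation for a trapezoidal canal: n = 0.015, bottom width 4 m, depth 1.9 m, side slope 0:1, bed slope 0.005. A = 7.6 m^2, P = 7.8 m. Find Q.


R = A/P = 7.6/7.8 = 0.974359
Q = (1/0.015) * 7.6 * 0.974359^(2/3) * 0.005^0.5

35.2117 m^3/s


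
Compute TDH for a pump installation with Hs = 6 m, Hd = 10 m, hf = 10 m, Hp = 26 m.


TDH = Hs + Hd + hf + Hp = 6 + 10 + 10 + 26 = 52

52 m


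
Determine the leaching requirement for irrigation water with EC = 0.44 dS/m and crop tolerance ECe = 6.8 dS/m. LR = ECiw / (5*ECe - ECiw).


LR = ECiw / (5*ECe - ECiw)
LR = 0.44 / (5*6.8 - 0.44)
LR = 0.44 / 33.5600

0.0131


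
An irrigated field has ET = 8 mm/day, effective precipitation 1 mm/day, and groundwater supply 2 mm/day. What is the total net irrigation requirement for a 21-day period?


Daily deficit = ET - Pe - GW = 8 - 1 - 2 = 5 mm/day
NIR = 5 * 21 = 105 mm

105.0000 mm


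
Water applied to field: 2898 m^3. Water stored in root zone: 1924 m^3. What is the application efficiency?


Ea = V_root / V_field * 100 = 1924 / 2898 * 100 = 66.3906%

66.3906 %


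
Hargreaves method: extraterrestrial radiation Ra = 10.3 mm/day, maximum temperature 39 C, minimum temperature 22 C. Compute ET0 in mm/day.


Tmean = (Tmax + Tmin)/2 = (39 + 22)/2 = 30.5
ET0 = 0.0023 * 10.3 * (30.5 + 17.8) * sqrt(39 - 22)
ET0 = 0.0023 * 10.3 * 48.3 * 4.123106

4.7178 mm/day


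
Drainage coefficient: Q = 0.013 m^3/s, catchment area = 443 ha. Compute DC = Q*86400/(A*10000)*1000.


DC = Q * 86400 / (A * 10000) * 1000
DC = 0.013 * 86400 / (443 * 10000) * 1000
DC = 1123200.0000 / 4430000

0.2535 mm/day


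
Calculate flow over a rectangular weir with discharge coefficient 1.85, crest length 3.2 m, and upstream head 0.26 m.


Q = C * L * H^(3/2) = 1.85 * 3.2 * 0.26^1.5 = 1.85 * 3.2 * 0.132575

0.7848 m^3/s


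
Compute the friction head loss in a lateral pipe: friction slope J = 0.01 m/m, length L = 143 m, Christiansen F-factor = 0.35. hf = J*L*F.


hf = J * L * F = 0.01 * 143 * 0.35 = 0.5005 m

0.5005 m


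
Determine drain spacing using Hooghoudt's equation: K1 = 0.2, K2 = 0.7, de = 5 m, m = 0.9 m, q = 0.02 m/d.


S^2 = 8*K2*de*m/q + 4*K1*m^2/q
S^2 = 8*0.7*5*0.9/0.02 + 4*0.2*0.9^2/0.02
S = sqrt(1292.4000)

35.9500 m


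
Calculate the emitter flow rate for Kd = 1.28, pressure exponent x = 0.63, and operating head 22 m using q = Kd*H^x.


q = Kd * H^x = 1.28 * 22^0.63 = 1.28 * 7.010134

8.9730 L/h


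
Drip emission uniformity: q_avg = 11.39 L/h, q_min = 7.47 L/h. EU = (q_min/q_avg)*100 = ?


EU = (q_min/q_avg)*100 = (7.47/11.39)*100 = 65.5838%

65.5838 %


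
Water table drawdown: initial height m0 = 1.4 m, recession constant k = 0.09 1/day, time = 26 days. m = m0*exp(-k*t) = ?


m = m0 * exp(-k*t)
m = 1.4 * exp(-0.09 * 26)
m = 1.4 * exp(-2.3400)

0.1349 m


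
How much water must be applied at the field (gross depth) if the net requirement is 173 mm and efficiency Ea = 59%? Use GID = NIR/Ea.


Ea = 59% = 0.59
GID = NIR / Ea = 173 / 0.59 = 293.2203 mm

293.2203 mm


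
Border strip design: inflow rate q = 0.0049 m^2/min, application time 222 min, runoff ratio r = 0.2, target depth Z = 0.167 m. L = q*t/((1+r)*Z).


L = q*t/((1+r)*Z)
L = 0.0049*222/((1+0.2)*0.167)
L = 1.0878/0.2004

5.4281 m


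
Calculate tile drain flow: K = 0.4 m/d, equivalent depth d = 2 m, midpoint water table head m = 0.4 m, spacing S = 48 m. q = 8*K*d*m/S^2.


q = 8*K*d*m/S^2
q = 8*0.4*2*0.4/48^2
q = 2.5600 / 2304

0.0011 m/d


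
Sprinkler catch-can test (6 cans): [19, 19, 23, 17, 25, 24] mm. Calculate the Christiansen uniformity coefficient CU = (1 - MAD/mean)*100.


mean = 21.166667 mm
MAD = 2.833333 mm
CU = (1 - 2.833333/21.166667)*100

86.6142 %


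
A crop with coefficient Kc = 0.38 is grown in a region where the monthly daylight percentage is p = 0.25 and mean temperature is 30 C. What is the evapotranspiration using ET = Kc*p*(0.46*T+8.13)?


ET = Kc * p * (0.46*T + 8.13)
ET = 0.38 * 0.25 * (0.46*30 + 8.13)
ET = 0.38 * 0.25 * 21.9300

2.0833 mm/day


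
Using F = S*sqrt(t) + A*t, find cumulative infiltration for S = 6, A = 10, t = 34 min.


F = S*sqrt(t) + A*t
F = 6*sqrt(34) + 10*34
F = 6*5.830952 + 340

374.9857 mm


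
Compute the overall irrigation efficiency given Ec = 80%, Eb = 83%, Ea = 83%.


Ec = 0.8, Eb = 0.83, Ea = 0.83
E = 0.8 * 0.83 * 0.83 * 100 = 55.1120%

55.1120 %


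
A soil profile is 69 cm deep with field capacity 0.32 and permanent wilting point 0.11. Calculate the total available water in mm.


AWC = (FC - PWP) * d * 10
AWC = (0.32 - 0.11) * 69 * 10
AWC = 0.2100 * 69 * 10

144.9000 mm


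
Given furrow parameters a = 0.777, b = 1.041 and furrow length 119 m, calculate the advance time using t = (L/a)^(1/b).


t = (L/a)^(1/b)
t = (119/0.777)^(1/1.041)
t = 153.153153^(1/1.041)

125.6216 min


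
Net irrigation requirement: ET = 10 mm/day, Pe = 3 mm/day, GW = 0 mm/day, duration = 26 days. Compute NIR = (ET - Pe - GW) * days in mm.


Daily deficit = ET - Pe - GW = 10 - 3 - 0 = 7 mm/day
NIR = 7 * 26 = 182 mm

182.0000 mm


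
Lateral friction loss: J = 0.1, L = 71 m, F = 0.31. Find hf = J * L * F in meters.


hf = J * L * F = 0.1 * 71 * 0.31 = 2.2010 m

2.2010 m


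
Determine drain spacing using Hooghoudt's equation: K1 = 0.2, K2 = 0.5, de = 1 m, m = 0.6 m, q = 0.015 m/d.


S^2 = 8*K2*de*m/q + 4*K1*m^2/q
S^2 = 8*0.5*1*0.6/0.015 + 4*0.2*0.6^2/0.015
S = sqrt(179.2000)

13.3866 m


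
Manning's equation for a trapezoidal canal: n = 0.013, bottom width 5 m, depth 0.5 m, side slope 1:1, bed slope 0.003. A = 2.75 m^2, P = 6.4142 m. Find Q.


R = A/P = 2.75/6.4142 = 0.428736
Q = (1/0.013) * 2.75 * 0.428736^(2/3) * 0.003^0.5

6.5878 m^3/s


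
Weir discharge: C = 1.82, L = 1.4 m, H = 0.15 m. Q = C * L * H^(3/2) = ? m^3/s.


Q = C * L * H^(3/2) = 1.82 * 1.4 * 0.15^1.5 = 1.82 * 1.4 * 0.058095

0.1480 m^3/s


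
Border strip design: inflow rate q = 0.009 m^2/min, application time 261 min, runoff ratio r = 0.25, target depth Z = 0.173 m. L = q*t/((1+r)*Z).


L = q*t/((1+r)*Z)
L = 0.009*261/((1+0.25)*0.173)
L = 2.349/0.21625

10.8624 m


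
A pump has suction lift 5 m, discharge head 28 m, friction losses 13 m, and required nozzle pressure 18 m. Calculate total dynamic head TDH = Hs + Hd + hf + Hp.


TDH = Hs + Hd + hf + Hp = 5 + 28 + 13 + 18 = 64

64 m


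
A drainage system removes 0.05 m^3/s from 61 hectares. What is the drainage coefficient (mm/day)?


DC = Q * 86400 / (A * 10000) * 1000
DC = 0.05 * 86400 / (61 * 10000) * 1000
DC = 4320000.0000 / 610000

7.0820 mm/day


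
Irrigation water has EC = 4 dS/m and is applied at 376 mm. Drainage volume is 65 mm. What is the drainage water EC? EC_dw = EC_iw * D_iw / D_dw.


EC_dw = EC_iw * D_iw / D_dw
EC_dw = 4 * 376 / 65
EC_dw = 1504 / 65

23.1385 dS/m


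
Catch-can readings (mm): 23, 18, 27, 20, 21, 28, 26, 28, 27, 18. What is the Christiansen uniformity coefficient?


mean = 23.600000 mm
MAD = 3.600000 mm
CU = (1 - 3.600000/23.600000)*100

84.7458 %


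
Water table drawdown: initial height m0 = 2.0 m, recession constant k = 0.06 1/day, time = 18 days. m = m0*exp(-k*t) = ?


m = m0 * exp(-k*t)
m = 2.0 * exp(-0.06 * 18)
m = 2.0 * exp(-1.0800)

0.6792 m


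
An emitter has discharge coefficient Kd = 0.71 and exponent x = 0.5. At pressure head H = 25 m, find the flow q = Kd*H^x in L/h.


q = Kd * H^x = 0.71 * 25^0.5 = 0.71 * 5.000000

3.5500 L/h


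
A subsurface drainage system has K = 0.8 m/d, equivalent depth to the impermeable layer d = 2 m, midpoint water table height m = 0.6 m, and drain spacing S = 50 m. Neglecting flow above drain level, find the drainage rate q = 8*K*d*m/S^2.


q = 8*K*d*m/S^2
q = 8*0.8*2*0.6/50^2
q = 7.6800 / 2500

0.0031 m/d


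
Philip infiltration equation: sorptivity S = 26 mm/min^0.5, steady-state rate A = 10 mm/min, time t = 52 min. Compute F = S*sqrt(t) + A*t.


F = S*sqrt(t) + A*t
F = 26*sqrt(52) + 10*52
F = 26*7.211103 + 520

707.4887 mm


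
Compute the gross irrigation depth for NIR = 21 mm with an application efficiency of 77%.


Ea = 77% = 0.77
GID = NIR / Ea = 21 / 0.77 = 27.2727 mm

27.2727 mm


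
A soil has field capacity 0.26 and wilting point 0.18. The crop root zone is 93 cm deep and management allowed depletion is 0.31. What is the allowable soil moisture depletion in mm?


SMD = (FC - PWP) * d * MAD * 10
SMD = (0.26 - 0.18) * 93 * 0.31 * 10
SMD = 0.0800 * 93 * 0.31 * 10

23.0640 mm


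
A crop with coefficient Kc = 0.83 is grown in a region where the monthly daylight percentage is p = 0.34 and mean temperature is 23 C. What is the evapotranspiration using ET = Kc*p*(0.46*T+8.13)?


ET = Kc * p * (0.46*T + 8.13)
ET = 0.83 * 0.34 * (0.46*23 + 8.13)
ET = 0.83 * 0.34 * 18.7100

5.2800 mm/day


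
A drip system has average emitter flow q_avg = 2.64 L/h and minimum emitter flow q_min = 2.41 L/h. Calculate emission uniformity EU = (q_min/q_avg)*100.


EU = (q_min/q_avg)*100 = (2.41/2.64)*100 = 91.2879%

91.2879 %


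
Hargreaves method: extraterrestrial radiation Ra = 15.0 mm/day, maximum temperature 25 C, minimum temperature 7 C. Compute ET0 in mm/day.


Tmean = (Tmax + Tmin)/2 = (25 + 7)/2 = 16.0
ET0 = 0.0023 * 15.0 * (16.0 + 17.8) * sqrt(25 - 7)
ET0 = 0.0023 * 15.0 * 33.8 * 4.242641

4.9473 mm/day


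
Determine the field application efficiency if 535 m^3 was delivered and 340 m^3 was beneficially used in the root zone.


Ea = V_root / V_field * 100 = 340 / 535 * 100 = 63.5514%

63.5514 %


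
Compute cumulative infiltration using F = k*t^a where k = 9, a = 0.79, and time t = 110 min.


F = k * t^a = 9 * 110^0.79
F = 9 * 40.992105

368.9289 mm


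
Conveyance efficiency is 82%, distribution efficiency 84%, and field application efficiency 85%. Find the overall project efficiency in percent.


Ec = 0.82, Eb = 0.84, Ea = 0.85
E = 0.82 * 0.84 * 0.85 * 100 = 58.5480%

58.5480 %


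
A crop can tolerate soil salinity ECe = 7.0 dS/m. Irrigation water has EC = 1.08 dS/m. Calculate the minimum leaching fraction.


LR = ECiw / (5*ECe - ECiw)
LR = 1.08 / (5*7.0 - 1.08)
LR = 1.08 / 33.9200

0.0318


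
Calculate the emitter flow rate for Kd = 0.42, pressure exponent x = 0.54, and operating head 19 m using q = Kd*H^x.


q = Kd * H^x = 0.42 * 19^0.54 = 0.42 * 4.903734

2.0596 L/h


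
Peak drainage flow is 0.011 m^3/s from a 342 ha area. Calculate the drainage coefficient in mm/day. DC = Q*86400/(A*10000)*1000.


DC = Q * 86400 / (A * 10000) * 1000
DC = 0.011 * 86400 / (342 * 10000) * 1000
DC = 950400.0000 / 3420000

0.2779 mm/day


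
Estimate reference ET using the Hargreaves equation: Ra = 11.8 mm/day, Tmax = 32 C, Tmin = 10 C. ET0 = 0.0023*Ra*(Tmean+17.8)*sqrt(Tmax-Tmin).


Tmean = (Tmax + Tmin)/2 = (32 + 10)/2 = 21.0
ET0 = 0.0023 * 11.8 * (21.0 + 17.8) * sqrt(32 - 10)
ET0 = 0.0023 * 11.8 * 38.8 * 4.690416

4.9392 mm/day


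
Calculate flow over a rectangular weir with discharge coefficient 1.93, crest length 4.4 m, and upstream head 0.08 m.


Q = C * L * H^(3/2) = 1.93 * 4.4 * 0.08^1.5 = 1.93 * 4.4 * 0.022627

0.1921 m^3/s


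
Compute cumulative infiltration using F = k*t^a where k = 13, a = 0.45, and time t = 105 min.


F = k * t^a = 13 * 105^0.45
F = 13 * 8.119610

105.5549 mm


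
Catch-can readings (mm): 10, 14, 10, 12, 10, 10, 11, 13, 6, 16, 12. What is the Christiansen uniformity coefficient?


mean = 11.272727 mm
MAD = 1.933884 mm
CU = (1 - 1.933884/11.272727)*100

82.8446 %


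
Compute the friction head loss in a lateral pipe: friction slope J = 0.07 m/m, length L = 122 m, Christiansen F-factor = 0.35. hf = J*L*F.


hf = J * L * F = 0.07 * 122 * 0.35 = 2.9890 m

2.9890 m


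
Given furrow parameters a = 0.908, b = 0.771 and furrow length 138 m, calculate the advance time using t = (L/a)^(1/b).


t = (L/a)^(1/b)
t = (138/0.908)^(1/0.771)
t = 151.982379^(1/0.771)

675.8069 min


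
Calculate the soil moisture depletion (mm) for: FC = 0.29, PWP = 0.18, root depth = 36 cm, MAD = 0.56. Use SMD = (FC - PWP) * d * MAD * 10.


SMD = (FC - PWP) * d * MAD * 10
SMD = (0.29 - 0.18) * 36 * 0.56 * 10
SMD = 0.1100 * 36 * 0.56 * 10

22.1760 mm


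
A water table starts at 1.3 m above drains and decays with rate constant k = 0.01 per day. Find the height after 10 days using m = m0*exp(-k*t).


m = m0 * exp(-k*t)
m = 1.3 * exp(-0.01 * 10)
m = 1.3 * exp(-0.1000)

1.1763 m


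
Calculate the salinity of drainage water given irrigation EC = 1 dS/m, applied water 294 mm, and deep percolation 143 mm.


EC_dw = EC_iw * D_iw / D_dw
EC_dw = 1 * 294 / 143
EC_dw = 294 / 143

2.0559 dS/m


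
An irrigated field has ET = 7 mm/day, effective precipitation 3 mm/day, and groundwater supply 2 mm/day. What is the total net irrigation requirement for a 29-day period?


Daily deficit = ET - Pe - GW = 7 - 3 - 2 = 2 mm/day
NIR = 2 * 29 = 58 mm

58.0000 mm


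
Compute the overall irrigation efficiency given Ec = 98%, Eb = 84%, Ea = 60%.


Ec = 0.98, Eb = 0.84, Ea = 0.6
E = 0.98 * 0.84 * 0.6 * 100 = 49.3920%

49.3920 %


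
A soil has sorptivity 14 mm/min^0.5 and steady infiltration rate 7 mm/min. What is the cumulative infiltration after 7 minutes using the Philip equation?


F = S*sqrt(t) + A*t
F = 14*sqrt(7) + 7*7
F = 14*2.645751 + 49

86.0405 mm


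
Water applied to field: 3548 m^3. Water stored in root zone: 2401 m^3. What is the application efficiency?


Ea = V_root / V_field * 100 = 2401 / 3548 * 100 = 67.6719%

67.6719 %


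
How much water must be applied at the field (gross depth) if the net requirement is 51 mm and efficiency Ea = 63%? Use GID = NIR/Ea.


Ea = 63% = 0.63
GID = NIR / Ea = 51 / 0.63 = 80.9524 mm

80.9524 mm


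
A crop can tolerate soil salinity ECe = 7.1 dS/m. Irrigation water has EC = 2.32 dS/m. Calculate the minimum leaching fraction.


LR = ECiw / (5*ECe - ECiw)
LR = 2.32 / (5*7.1 - 2.32)
LR = 2.32 / 33.1800

0.0699


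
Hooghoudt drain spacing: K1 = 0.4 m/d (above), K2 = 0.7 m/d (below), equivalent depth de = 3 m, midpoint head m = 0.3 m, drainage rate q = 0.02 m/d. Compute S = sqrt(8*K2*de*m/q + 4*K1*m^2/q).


S^2 = 8*K2*de*m/q + 4*K1*m^2/q
S^2 = 8*0.7*3*0.3/0.02 + 4*0.4*0.3^2/0.02
S = sqrt(259.2000)

16.0997 m


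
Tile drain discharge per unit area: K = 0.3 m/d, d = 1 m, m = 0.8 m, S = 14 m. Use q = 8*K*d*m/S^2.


q = 8*K*d*m/S^2
q = 8*0.3*1*0.8/14^2
q = 1.9200 / 196

0.0098 m/d


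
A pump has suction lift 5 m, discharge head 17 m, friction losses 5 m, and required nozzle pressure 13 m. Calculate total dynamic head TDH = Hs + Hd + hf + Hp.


TDH = Hs + Hd + hf + Hp = 5 + 17 + 5 + 13 = 40

40 m


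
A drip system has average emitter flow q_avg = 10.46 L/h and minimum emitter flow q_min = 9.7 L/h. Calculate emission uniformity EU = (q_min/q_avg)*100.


EU = (q_min/q_avg)*100 = (9.7/10.46)*100 = 92.7342%

92.7342 %


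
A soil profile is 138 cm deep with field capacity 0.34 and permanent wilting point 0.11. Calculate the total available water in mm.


AWC = (FC - PWP) * d * 10
AWC = (0.34 - 0.11) * 138 * 10
AWC = 0.2300 * 138 * 10

317.4000 mm


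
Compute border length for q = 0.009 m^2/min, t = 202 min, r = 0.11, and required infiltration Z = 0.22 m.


L = q*t/((1+r)*Z)
L = 0.009*202/((1+0.11)*0.22)
L = 1.818/0.2442

7.4447 m


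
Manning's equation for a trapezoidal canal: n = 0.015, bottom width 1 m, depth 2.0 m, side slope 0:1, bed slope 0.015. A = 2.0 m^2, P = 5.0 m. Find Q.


R = A/P = 2.0/5.0 = 0.400000
Q = (1/0.015) * 2.0 * 0.400000^(2/3) * 0.015^0.5

8.8653 m^3/s


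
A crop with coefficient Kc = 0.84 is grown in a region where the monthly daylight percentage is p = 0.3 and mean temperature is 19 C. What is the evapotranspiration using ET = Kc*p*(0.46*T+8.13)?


ET = Kc * p * (0.46*T + 8.13)
ET = 0.84 * 0.3 * (0.46*19 + 8.13)
ET = 0.84 * 0.3 * 16.8700

4.2512 mm/day


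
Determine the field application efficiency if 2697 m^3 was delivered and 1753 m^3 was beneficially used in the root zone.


Ea = V_root / V_field * 100 = 1753 / 2697 * 100 = 64.9981%

64.9981 %


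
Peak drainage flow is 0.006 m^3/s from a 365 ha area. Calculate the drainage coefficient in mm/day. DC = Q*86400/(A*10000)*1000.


DC = Q * 86400 / (A * 10000) * 1000
DC = 0.006 * 86400 / (365 * 10000) * 1000
DC = 518400.0000 / 3650000

0.1420 mm/day
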